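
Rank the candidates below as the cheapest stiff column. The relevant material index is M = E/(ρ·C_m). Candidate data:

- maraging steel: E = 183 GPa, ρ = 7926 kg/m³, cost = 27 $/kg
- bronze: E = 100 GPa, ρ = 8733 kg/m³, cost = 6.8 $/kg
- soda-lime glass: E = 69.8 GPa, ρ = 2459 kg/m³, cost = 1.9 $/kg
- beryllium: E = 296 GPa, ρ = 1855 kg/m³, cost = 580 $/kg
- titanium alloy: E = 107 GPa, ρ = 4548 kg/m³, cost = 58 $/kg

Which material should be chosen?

soda-lime glass

Evaluate M for each candidate:
  soda-lime glass: M = 14.9 MN·m per $
  bronze: M = 1.68 MN·m per $
  maraging steel: M = 0.855 MN·m per $
  titanium alloy: M = 0.406 MN·m per $
  beryllium: M = 0.275 MN·m per $
Highest index: soda-lime glass.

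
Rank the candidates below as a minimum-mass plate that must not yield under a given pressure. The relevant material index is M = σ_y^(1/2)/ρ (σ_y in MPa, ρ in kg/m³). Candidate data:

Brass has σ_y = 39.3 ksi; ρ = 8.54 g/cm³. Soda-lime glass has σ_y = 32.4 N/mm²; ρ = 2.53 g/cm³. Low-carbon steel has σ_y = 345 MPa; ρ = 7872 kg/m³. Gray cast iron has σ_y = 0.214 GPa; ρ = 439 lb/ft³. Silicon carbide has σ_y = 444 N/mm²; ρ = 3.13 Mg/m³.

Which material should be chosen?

After converting to SI:
  brass: σ_y = 271.0 MPa, ρ = 8540 kg/m³
  soda-lime glass: σ_y = 32.40 MPa, ρ = 2530 kg/m³
  low-carbon steel: σ_y = 345.0 MPa, ρ = 7872 kg/m³
  gray cast iron: σ_y = 214.0 MPa, ρ = 7032 kg/m³
  silicon carbide: σ_y = 444.0 MPa, ρ = 3130 kg/m³
  silicon carbide: M = 6.73×10⁻³
  low-carbon steel: M = 2.36×10⁻³
  soda-lime glass: M = 2.25×10⁻³
  gray cast iron: M = 2.08×10⁻³
  brass: M = 1.93×10⁻³
Silicon carbide has the largest M.

silicon carbide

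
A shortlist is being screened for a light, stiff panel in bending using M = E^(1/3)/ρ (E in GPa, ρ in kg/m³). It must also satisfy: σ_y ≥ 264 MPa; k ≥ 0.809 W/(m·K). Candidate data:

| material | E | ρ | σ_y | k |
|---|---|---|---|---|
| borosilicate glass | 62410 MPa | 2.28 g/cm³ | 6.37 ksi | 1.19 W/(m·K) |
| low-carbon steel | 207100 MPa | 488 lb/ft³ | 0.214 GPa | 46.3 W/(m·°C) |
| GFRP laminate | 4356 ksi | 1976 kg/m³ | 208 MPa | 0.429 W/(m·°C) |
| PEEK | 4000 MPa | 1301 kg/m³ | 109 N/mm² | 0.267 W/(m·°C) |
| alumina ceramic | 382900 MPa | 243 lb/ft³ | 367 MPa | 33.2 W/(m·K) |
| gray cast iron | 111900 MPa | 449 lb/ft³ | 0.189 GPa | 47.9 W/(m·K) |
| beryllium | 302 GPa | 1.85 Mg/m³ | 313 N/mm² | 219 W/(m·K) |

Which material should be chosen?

beryllium

Screen on constraints: σ_y ≥ 264 MPa; k ≥ 0.809 W/(m·K). Survivors: alumina ceramic, beryllium.
Normalizing units and computing the index:
  alumina ceramic: E = 382.9 GPa, ρ = 3892 kg/m³
  beryllium: E = 302.0 GPa, ρ = 1850 kg/m³
  beryllium: M = 3.63×10⁻³
  alumina ceramic: M = 1.87×10⁻³
Beryllium ranks first.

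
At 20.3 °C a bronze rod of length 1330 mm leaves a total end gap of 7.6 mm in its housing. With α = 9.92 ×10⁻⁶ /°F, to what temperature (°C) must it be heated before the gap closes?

340 °C

α = 9.92×10⁻⁶/°F × 9/5 = 17.9×10⁻⁶/K.
α·L₀·ΔT = 7.6 mm ⇒ ΔT = 7.6 / (17.9×10⁻⁶ × 1330.0) = 320.0 K.
T = 20.3 + 320.0 = 340.3 °C.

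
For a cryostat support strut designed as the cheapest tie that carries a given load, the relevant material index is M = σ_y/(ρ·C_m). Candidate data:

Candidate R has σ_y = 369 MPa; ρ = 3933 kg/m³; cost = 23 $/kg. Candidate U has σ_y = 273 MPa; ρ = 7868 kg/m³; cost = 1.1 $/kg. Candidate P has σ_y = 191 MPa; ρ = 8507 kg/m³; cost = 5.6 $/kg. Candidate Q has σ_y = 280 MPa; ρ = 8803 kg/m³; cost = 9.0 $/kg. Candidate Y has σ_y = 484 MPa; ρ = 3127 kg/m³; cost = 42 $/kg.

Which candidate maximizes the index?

Per-candidate index values:
  candidate U: M = 31.5 kN·m per $
  candidate R: M = 4.08 kN·m per $
  candidate P: M = 4.01 kN·m per $
  candidate Y: M = 3.69 kN·m per $
  candidate Q: M = 3.53 kN·m per $
Highest index: candidate U.

candidate U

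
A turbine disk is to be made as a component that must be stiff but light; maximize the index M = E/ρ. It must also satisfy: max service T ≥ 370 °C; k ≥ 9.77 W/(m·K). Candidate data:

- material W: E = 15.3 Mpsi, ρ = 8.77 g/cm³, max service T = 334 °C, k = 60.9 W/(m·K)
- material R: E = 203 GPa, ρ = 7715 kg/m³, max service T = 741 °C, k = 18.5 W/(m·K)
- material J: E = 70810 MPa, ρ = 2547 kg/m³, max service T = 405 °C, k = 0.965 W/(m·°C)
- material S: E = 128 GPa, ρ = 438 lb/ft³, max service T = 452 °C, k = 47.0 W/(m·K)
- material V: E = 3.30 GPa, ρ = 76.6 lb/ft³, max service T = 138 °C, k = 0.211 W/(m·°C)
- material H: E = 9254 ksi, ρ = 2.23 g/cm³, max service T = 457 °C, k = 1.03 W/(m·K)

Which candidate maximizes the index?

Screen on constraints: max service T ≥ 370 °C; k ≥ 9.77 W/(m·K). Survivors: material R, material S.
Convert each candidate to consistent units, then evaluate M:
  material R: E = 203.0 GPa, ρ = 7715 kg/m³
  material S: E = 128.0 GPa, ρ = 7016 kg/m³
  material R: M = 26.3 MN·m/kg
  material S: M = 18.2 MN·m/kg
Highest index: material R.

material R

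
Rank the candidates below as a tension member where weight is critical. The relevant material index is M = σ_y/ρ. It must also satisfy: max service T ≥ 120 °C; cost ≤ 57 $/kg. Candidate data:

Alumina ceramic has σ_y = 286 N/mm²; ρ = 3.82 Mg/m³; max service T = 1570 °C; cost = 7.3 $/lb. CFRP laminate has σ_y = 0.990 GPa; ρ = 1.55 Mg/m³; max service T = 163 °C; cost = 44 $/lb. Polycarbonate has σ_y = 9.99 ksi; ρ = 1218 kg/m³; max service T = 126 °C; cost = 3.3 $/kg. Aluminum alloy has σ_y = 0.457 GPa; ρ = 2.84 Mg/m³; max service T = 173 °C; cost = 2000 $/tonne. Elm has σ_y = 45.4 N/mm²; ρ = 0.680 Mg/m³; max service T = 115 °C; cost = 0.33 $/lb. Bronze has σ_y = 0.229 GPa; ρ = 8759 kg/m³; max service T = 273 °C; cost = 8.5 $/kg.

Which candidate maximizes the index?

Screen on constraints: max service T ≥ 120 °C; cost ≤ 57 $/kg. Survivors: alumina ceramic, polycarbonate, aluminum alloy, bronze.
Putting every candidate on a common basis:
  alumina ceramic: σ_y = 286.0 MPa, ρ = 3820 kg/m³
  polycarbonate: σ_y = 68.88 MPa, ρ = 1218 kg/m³
  aluminum alloy: σ_y = 457.0 MPa, ρ = 2840 kg/m³
  bronze: σ_y = 229.0 MPa, ρ = 8759 kg/m³
  aluminum alloy: M = 161 kN·m/kg
  alumina ceramic: M = 74.9 kN·m/kg
  polycarbonate: M = 56.6 kN·m/kg
  bronze: M = 26.1 kN·m/kg
Aluminum alloy has the largest M.

aluminum alloy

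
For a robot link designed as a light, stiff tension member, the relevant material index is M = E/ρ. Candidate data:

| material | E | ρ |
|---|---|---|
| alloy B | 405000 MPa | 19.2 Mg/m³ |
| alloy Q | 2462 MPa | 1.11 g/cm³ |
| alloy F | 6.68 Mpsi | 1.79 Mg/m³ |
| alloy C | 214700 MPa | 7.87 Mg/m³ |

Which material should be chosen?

alloy C

After converting to SI:
  alloy B: E = 405.0 GPa, ρ = 19200 kg/m³
  alloy Q: E = 2.462 GPa, ρ = 1110 kg/m³
  alloy F: E = 46.06 GPa, ρ = 1790 kg/m³
  alloy C: E = 214.7 GPa, ρ = 7870 kg/m³
  alloy C: M = 27.3 MN·m/kg
  alloy F: M = 25.7 MN·m/kg
  alloy B: M = 21.1 MN·m/kg
  alloy Q: M = 2.22 MN·m/kg
Highest index: alloy C.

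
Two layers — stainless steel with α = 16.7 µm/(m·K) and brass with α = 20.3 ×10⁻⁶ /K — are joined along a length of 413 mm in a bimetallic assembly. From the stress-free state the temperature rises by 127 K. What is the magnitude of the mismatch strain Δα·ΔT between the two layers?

Δα = |16.7 − 20.3|×10⁻⁶/K = 3.60×10⁻⁶/K.
Mismatch strain = Δα·ΔT = 3.60×10⁻⁶ × 127.0 = 4.57×10⁻⁴.

4.57×10⁻⁴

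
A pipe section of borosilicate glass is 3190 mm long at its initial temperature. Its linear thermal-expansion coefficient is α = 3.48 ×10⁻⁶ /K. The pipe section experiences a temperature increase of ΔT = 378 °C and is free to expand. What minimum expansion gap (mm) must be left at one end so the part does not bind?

ΔL = α·L₀·ΔT = 3.48×10⁻⁶ × 3190 mm × 378.0 K = 4.20 mm.

4.20 mm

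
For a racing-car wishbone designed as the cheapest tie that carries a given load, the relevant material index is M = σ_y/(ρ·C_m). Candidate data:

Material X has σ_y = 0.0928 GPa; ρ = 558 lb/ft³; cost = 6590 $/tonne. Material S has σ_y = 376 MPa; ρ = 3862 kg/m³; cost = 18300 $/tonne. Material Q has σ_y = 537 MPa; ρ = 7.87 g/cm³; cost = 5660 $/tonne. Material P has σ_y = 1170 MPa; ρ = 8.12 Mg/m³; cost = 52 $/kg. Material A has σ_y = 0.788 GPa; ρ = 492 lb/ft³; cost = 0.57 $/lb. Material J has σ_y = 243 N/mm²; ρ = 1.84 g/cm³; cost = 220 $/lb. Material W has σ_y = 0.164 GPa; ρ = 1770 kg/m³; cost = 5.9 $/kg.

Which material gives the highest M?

material A

After converting to SI:
  material X: σ_y = 92.80 MPa, ρ = 8938 kg/m³, cost = 6.590 $/kg
  material S: σ_y = 376.0 MPa, ρ = 3862 kg/m³, cost = 18.30 $/kg
  material Q: σ_y = 537.0 MPa, ρ = 7870 kg/m³, cost = 5.660 $/kg
  material P: σ_y = 1170 MPa, ρ = 8120 kg/m³, cost = 52.00 $/kg
  material A: σ_y = 788.0 MPa, ρ = 7881 kg/m³, cost = 1.257 $/kg
  material J: σ_y = 243.0 MPa, ρ = 1840 kg/m³, cost = 485.0 $/kg
  material W: σ_y = 164.0 MPa, ρ = 1770 kg/m³, cost = 5.900 $/kg
  material A: M = 79.6 kN·m per $
  material W: M = 15.7 kN·m per $
  material Q: M = 12.1 kN·m per $
  material S: M = 5.32 kN·m per $
  material P: M = 2.77 kN·m per $
  material X: M = 1.58 kN·m per $
  material J: M = 0.272 kN·m per $
Material A ranks first.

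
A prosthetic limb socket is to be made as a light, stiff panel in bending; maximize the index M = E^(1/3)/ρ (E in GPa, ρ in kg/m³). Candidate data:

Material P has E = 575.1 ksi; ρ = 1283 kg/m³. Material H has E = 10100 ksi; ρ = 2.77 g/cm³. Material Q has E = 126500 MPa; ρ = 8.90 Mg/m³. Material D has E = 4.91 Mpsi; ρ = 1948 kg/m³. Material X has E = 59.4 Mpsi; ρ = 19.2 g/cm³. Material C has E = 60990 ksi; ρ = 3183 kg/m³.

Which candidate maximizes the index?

material C

Normalizing units and computing the index:
  material P: E = 3.965 GPa, ρ = 1283 kg/m³
  material H: E = 69.64 GPa, ρ = 2770 kg/m³
  material Q: E = 126.5 GPa, ρ = 8900 kg/m³
  material D: E = 33.85 GPa, ρ = 1948 kg/m³
  material X: E = 409.5 GPa, ρ = 19200 kg/m³
  material C: E = 420.5 GPa, ρ = 3183 kg/m³
  material C: M = 2.35×10⁻³
  material D: M = 1.66×10⁻³
  material H: M = 1.49×10⁻³
  material P: M = 1.23×10⁻³
  material Q: M = 0.564×10⁻³
  material X: M = 0.387×10⁻³
Material C ranks first.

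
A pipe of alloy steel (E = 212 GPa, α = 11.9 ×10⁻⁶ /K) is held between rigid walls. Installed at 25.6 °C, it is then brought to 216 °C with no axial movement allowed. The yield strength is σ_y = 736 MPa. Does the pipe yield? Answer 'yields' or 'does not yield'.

ΔT = 190.4 K. Constrained thermal stress σ = E·α·ΔT = 212.0×10³ MPa × 11.9×10⁻⁶ × 190.4 = 480 MPa (compressive).
Compare to σ_y = 736 MPa: σ < σ_y, so it does not yield.

does not yield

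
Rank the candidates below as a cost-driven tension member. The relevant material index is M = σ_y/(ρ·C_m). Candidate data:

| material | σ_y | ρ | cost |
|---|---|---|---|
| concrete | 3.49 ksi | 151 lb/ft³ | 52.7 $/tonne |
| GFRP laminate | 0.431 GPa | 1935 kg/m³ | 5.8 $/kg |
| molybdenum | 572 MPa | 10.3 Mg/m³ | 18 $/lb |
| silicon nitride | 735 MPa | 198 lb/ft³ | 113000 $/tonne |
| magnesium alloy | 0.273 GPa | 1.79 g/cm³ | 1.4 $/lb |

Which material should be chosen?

After converting to SI:
  concrete: σ_y = 24.06 MPa, ρ = 2419 kg/m³, cost = 0.05270 $/kg
  GFRP laminate: σ_y = 431.0 MPa, ρ = 1935 kg/m³, cost = 5.800 $/kg
  molybdenum: σ_y = 572.0 MPa, ρ = 10300 kg/m³, cost = 39.68 $/kg
  silicon nitride: σ_y = 735.0 MPa, ρ = 3172 kg/m³, cost = 113.0 $/kg
  magnesium alloy: σ_y = 273.0 MPa, ρ = 1790 kg/m³, cost = 3.086 $/kg
  concrete: M = 189 kN·m per $
  magnesium alloy: M = 49.4 kN·m per $
  GFRP laminate: M = 38.4 kN·m per $
  silicon nitride: M = 2.05 kN·m per $
  molybdenum: M = 1.40 kN·m per $
The maximum is for concrete.

concrete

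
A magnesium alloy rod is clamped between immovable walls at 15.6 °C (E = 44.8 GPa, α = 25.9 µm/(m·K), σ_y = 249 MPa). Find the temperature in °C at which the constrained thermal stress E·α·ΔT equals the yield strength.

E·α·ΔT = 249.0 MPa ⇒ ΔT = 249.0 / (44.80×10³ × 25.9×10⁻⁶) = 214.6 K.
T = 15.6 + 214.6 = 230.2 °C.

230 °C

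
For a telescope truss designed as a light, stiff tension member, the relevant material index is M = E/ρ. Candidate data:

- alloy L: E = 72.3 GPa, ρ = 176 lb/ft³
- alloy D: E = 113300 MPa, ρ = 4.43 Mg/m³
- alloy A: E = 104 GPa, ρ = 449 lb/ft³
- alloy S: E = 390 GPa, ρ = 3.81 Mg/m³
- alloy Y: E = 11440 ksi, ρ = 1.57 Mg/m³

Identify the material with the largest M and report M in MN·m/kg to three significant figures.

Putting every candidate on a common basis:
  alloy L: E = 72.30 GPa, ρ = 2819 kg/m³
  alloy D: E = 113.3 GPa, ρ = 4430 kg/m³
  alloy A: E = 104.0 GPa, ρ = 7192 kg/m³
  alloy S: E = 390.0 GPa, ρ = 3810 kg/m³
  alloy Y: E = 78.88 GPa, ρ = 1570 kg/m³
  alloy S: M = 102 MN·m/kg
  alloy Y: M = 50.2 MN·m/kg
  alloy L: M = 25.6 MN·m/kg
  alloy D: M = 25.6 MN·m/kg
  alloy A: M = 14.5 MN·m/kg
The maximum is for alloy S.

alloy S, M = 102 MN·m/kg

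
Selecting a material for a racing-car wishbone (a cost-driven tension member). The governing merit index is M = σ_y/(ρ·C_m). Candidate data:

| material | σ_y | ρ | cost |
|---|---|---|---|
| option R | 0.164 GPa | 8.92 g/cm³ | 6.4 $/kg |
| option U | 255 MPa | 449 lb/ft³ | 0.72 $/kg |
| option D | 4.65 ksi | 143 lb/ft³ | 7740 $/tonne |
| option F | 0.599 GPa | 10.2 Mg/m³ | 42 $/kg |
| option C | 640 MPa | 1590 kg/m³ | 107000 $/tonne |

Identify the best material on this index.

option U

In SI units:
  option R: σ_y = 164.0 MPa, ρ = 8920 kg/m³, cost = 6.400 $/kg
  option U: σ_y = 255.0 MPa, ρ = 7192 kg/m³, cost = 0.7200 $/kg
  option D: σ_y = 32.06 MPa, ρ = 2291 kg/m³, cost = 7.740 $/kg
  option F: σ_y = 599.0 MPa, ρ = 10200 kg/m³, cost = 42.00 $/kg
  option C: σ_y = 640.0 MPa, ρ = 1590 kg/m³, cost = 107.0 $/kg
  option U: M = 49.2 kN·m per $
  option C: M = 3.76 kN·m per $
  option R: M = 2.87 kN·m per $
  option D: M = 1.81 kN·m per $
  option F: M = 1.40 kN·m per $
Option U ranks first.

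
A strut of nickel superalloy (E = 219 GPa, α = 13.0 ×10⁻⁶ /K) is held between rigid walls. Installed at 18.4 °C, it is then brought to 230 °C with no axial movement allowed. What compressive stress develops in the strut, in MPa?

602 MPa

ΔT = 211.6 K. Constrained thermal stress σ = E·α·ΔT = 219.0×10³ MPa × 13.0×10⁻⁶ × 211.6 = 602 MPa (compressive).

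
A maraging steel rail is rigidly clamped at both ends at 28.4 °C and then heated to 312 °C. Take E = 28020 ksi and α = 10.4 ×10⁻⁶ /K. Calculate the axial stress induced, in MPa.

E = 28020 ksi = 193.2 GPa.
ΔT = 283.6 K. Constrained thermal stress σ = E·α·ΔT = 193.2×10³ MPa × 10.4×10⁻⁶ × 283.6 = 570 MPa (compressive).

570 MPa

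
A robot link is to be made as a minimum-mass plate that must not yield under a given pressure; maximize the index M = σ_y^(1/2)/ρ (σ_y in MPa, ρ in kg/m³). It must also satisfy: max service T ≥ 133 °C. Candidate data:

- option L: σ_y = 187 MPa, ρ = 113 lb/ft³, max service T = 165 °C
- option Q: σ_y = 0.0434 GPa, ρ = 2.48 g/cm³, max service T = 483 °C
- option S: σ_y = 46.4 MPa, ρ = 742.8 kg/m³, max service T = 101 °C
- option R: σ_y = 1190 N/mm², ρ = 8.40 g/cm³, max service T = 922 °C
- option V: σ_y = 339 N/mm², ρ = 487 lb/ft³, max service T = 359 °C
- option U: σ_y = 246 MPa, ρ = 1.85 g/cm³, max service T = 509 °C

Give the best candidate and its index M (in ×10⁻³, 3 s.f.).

Screen on constraints: max service T ≥ 133 °C. Survivors: option L, option Q, option R, option V, option U.
Normalizing units and computing the index:
  option L: σ_y = 187.0 MPa, ρ = 1810 kg/m³
  option Q: σ_y = 43.40 MPa, ρ = 2480 kg/m³
  option R: σ_y = 1190 MPa, ρ = 8400 kg/m³
  option V: σ_y = 339.0 MPa, ρ = 7801 kg/m³
  option U: σ_y = 246.0 MPa, ρ = 1850 kg/m³
  option U: M = 8.48×10⁻³
  option L: M = 7.55×10⁻³
  option R: M = 4.11×10⁻³
  option Q: M = 2.66×10⁻³
  option V: M = 2.36×10⁻³
Option U has the largest M.

option U, M = 8.48×10⁻³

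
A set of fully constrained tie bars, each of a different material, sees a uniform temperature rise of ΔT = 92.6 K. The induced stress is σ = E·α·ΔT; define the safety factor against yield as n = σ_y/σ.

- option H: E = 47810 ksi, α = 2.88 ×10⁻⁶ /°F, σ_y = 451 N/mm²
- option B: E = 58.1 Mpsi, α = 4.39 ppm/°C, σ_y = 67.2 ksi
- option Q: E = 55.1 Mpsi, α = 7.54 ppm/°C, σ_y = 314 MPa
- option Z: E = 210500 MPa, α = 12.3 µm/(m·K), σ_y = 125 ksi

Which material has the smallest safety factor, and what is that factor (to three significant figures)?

option Q, n = 1.18

With everything in SI (GPa, ×10⁻⁶/K, MPa):
  option H: E = 329.6, α = 5.18, σ_y = 451.0 → σ = 158 MPa, n = 2.85
  option B: E = 400.6, α = 4.39, σ_y = 463.3 → σ = 163 MPa, n = 2.85
  option Q: E = 379.9, α = 7.54, σ_y = 314.0 → σ = 265 MPa, n = 1.18
  option Z: E = 210.5, α = 12.3, σ_y = 861.8 → σ = 240 MPa, n = 3.59
Smallest n: option Q with n = 1.18.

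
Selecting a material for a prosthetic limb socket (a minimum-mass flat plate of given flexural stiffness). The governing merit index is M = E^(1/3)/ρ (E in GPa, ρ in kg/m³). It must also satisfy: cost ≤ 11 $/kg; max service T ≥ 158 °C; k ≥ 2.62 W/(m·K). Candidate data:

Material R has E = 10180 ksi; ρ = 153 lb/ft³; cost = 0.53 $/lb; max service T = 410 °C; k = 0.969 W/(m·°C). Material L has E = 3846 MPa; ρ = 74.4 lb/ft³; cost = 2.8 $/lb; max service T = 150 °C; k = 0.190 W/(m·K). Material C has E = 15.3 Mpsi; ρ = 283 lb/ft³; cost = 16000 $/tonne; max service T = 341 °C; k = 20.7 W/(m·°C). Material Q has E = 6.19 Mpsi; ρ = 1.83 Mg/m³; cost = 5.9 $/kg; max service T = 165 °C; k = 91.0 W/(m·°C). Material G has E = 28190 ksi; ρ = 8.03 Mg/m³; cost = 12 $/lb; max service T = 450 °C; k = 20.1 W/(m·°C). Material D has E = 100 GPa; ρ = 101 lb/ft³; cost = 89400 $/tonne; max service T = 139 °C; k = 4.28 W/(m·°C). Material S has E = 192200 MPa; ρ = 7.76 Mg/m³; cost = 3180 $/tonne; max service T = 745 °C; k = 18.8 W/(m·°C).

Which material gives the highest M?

material Q

Screen on constraints: cost ≤ 11 $/kg; max service T ≥ 158 °C; k ≥ 2.62 W/(m·K). Survivors: material Q, material S.
Putting every candidate on a common basis:
  material Q: E = 42.68 GPa, ρ = 1830 kg/m³
  material S: E = 192.2 GPa, ρ = 7760 kg/m³
  material Q: M = 1.91×10⁻³
  material S: M = 0.744×10⁻³
Highest index: material Q.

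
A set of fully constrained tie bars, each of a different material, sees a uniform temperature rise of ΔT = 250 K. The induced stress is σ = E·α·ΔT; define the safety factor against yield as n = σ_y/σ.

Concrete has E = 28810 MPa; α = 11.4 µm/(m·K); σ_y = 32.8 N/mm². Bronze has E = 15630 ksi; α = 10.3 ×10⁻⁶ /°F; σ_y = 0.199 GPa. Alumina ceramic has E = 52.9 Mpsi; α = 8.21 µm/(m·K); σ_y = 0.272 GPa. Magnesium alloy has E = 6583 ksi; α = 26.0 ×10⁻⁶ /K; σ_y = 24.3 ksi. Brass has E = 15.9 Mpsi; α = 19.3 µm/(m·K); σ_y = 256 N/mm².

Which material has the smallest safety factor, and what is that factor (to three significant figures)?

alumina ceramic, n = 0.363

Converting E to GPa, α to ×10⁻⁶/K, σ_y to MPa, then σ and n for each:
  concrete: E = 28.81, α = 11.4, σ_y = 32.80 → σ = 82.1 MPa, n = 0.399
  bronze: E = 107.8, α = 18.5, σ_y = 199.0 → σ = 499 MPa, n = 0.398
  alumina ceramic: E = 364.7, α = 8.21, σ_y = 272.0 → σ = 749 MPa, n = 0.363
  magnesium alloy: E = 45.39, α = 26.0, σ_y = 167.5 → σ = 295 MPa, n = 0.568
  brass: E = 109.6, α = 19.3, σ_y = 256.0 → σ = 529 MPa, n = 0.484
Alumina ceramic has the lowest safety factor, n = 0.363.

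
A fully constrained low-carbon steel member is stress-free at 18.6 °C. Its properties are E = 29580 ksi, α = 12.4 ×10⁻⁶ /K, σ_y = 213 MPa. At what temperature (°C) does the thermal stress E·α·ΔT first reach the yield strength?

E = 29580 ksi = 203.9 GPa.
E·α·ΔT = 213.0 MPa ⇒ ΔT = 213.0 / (203.9×10³ × 12.4×10⁻⁶) = 84.22 K.
T = 18.6 + 84.22 = 102.8 °C.

103 °C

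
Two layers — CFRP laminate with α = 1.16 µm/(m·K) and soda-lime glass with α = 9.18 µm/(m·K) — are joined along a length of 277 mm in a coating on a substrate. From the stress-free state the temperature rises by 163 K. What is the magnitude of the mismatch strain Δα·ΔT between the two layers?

Δα = |1.16 − 9.18|×10⁻⁶/K = 8.02×10⁻⁶/K.
Mismatch strain = Δα·ΔT = 8.02×10⁻⁶ × 163.0 = 1.31×10⁻³.

1.31×10⁻³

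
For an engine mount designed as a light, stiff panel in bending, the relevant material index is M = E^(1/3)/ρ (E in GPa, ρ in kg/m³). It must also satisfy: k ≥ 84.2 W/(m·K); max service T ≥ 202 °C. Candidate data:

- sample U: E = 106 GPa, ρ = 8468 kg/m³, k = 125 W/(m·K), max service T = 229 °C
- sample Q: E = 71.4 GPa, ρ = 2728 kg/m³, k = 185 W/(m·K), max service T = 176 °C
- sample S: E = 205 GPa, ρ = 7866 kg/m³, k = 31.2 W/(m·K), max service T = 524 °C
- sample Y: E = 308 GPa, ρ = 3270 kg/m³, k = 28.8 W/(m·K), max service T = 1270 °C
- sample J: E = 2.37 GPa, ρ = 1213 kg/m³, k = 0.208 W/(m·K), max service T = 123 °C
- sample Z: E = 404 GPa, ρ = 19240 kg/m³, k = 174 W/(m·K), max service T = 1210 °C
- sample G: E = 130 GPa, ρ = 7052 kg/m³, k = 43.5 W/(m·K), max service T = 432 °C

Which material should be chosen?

sample U

Screen on constraints: k ≥ 84.2 W/(m·K); max service T ≥ 202 °C. Survivors: sample U, sample Z.
Per-candidate index values:
  sample U: M = 0.559×10⁻³
  sample Z: M = 0.384×10⁻³
Sample U has the largest M.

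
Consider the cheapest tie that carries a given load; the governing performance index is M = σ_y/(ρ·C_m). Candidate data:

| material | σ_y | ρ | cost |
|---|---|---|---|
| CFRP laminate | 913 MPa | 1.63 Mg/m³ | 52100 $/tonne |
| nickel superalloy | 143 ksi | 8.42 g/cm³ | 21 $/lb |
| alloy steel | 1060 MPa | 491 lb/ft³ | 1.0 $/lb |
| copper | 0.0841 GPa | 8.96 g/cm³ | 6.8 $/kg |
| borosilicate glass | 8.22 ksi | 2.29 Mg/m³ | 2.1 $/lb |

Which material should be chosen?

After converting to SI:
  CFRP laminate: σ_y = 913.0 MPa, ρ = 1630 kg/m³, cost = 52.10 $/kg
  nickel superalloy: σ_y = 986.0 MPa, ρ = 8420 kg/m³, cost = 46.30 $/kg
  alloy steel: σ_y = 1060 MPa, ρ = 7865 kg/m³, cost = 2.205 $/kg
  copper: σ_y = 84.10 MPa, ρ = 8960 kg/m³, cost = 6.800 $/kg
  borosilicate glass: σ_y = 56.67 MPa, ρ = 2290 kg/m³, cost = 4.630 $/kg
  alloy steel: M = 61.1 kN·m per $
  CFRP laminate: M = 10.8 kN·m per $
  borosilicate glass: M = 5.35 kN·m per $
  nickel superalloy: M = 2.53 kN·m per $
  copper: M = 1.38 kN·m per $
Alloy steel has the largest M.

alloy steel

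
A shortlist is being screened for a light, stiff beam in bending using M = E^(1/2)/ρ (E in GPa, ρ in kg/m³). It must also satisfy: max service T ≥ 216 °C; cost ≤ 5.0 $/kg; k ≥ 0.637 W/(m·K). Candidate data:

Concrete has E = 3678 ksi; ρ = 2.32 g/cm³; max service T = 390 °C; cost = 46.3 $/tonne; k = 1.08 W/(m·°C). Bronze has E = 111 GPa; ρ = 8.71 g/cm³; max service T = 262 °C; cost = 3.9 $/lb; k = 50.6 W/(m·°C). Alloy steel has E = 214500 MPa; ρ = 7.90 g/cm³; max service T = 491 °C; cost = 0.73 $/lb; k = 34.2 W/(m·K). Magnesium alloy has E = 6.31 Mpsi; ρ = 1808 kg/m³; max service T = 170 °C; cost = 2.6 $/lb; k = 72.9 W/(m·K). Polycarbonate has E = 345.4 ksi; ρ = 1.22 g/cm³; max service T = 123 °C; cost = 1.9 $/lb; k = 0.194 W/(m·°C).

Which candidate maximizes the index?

concrete

Screen on constraints: max service T ≥ 216 °C; cost ≤ 5.0 $/kg; k ≥ 0.637 W/(m·K). Survivors: concrete, alloy steel.
Normalizing units and computing the index:
  concrete: E = 25.36 GPa, ρ = 2320 kg/m³
  alloy steel: E = 214.5 GPa, ρ = 7900 kg/m³
  concrete: M = 2.17×10⁻³
  alloy steel: M = 1.85×10⁻³
The maximum is for concrete.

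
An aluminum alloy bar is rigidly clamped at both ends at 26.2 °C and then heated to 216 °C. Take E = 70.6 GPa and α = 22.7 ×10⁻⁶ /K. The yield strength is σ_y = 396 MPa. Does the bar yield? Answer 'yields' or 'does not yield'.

does not yield

ΔT = 189.8 K. Constrained thermal stress σ = E·α·ΔT = 70.60×10³ MPa × 22.7×10⁻⁶ × 189.8 = 304 MPa (compressive).
Compare to σ_y = 396 MPa: σ < σ_y, so it does not yield.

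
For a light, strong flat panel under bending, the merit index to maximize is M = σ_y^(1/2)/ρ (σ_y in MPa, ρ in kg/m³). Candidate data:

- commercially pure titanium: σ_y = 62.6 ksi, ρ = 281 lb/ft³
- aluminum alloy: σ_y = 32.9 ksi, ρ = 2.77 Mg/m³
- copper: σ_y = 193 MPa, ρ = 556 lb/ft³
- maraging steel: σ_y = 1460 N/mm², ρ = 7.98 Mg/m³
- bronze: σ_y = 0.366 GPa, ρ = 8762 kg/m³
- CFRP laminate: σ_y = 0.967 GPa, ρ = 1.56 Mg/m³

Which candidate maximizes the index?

Putting every candidate on a common basis:
  commercially pure titanium: σ_y = 431.6 MPa, ρ = 4501 kg/m³
  aluminum alloy: σ_y = 226.8 MPa, ρ = 2770 kg/m³
  copper: σ_y = 193.0 MPa, ρ = 8906 kg/m³
  maraging steel: σ_y = 1460 MPa, ρ = 7980 kg/m³
  bronze: σ_y = 366.0 MPa, ρ = 8762 kg/m³
  CFRP laminate: σ_y = 967.0 MPa, ρ = 1560 kg/m³
  CFRP laminate: M = 19.9×10⁻³
  aluminum alloy: M = 5.44×10⁻³
  maraging steel: M = 4.79×10⁻³
  commercially pure titanium: M = 4.62×10⁻³
  bronze: M = 2.18×10⁻³
  copper: M = 1.56×10⁻³
The maximum is for CFRP laminate.

CFRP laminate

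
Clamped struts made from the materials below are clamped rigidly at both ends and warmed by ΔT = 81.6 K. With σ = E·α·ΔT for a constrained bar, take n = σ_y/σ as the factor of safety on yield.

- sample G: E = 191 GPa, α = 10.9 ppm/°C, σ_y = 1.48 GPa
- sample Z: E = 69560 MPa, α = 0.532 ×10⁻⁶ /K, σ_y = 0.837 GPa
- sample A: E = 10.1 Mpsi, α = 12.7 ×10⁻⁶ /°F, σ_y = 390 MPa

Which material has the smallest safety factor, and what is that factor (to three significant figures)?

sample A, n = 3.00

Per material, after unit conversion:
  sample G: E = 191.0, α = 10.9, σ_y = 1480 → σ = 170 MPa, n = 8.71
  sample Z: E = 69.56, α = 0.532, σ_y = 837.0 → σ = 3.02 MPa, n = 277
  sample A: E = 69.64, α = 22.9, σ_y = 390.0 → σ = 130 MPa, n = 3.00
Smallest n: sample A with n = 3.00.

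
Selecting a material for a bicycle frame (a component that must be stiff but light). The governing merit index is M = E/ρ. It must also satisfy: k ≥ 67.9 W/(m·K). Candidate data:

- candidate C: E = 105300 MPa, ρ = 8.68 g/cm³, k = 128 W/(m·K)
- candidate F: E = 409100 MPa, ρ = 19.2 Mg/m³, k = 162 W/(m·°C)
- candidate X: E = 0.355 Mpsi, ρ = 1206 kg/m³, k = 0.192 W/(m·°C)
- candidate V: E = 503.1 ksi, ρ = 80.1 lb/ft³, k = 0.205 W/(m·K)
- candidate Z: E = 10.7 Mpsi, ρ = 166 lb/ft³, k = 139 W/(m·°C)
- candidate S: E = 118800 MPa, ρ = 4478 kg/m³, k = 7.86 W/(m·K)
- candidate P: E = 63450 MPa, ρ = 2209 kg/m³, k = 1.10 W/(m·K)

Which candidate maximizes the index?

Screen on constraints: k ≥ 67.9 W/(m·K). Survivors: candidate C, candidate F, candidate Z.
Normalizing units and computing the index:
  candidate C: E = 105.3 GPa, ρ = 8680 kg/m³
  candidate F: E = 409.1 GPa, ρ = 19200 kg/m³
  candidate Z: E = 73.77 GPa, ρ = 2659 kg/m³
  candidate Z: M = 27.7 MN·m/kg
  candidate F: M = 21.3 MN·m/kg
  candidate C: M = 12.1 MN·m/kg
The maximum is for candidate Z.

candidate Z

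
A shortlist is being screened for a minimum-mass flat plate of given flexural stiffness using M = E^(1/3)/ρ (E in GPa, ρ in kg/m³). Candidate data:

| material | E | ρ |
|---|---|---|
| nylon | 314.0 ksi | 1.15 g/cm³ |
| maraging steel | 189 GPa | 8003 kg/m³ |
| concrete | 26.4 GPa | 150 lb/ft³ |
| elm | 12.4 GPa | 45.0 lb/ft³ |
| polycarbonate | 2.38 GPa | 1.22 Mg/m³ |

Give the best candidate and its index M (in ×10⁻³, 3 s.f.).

elm, M = 3.21×10⁻³

In SI units:
  nylon: E = 2.165 GPa, ρ = 1150 kg/m³
  maraging steel: E = 189.0 GPa, ρ = 8003 kg/m³
  concrete: E = 26.40 GPa, ρ = 2403 kg/m³
  elm: E = 12.40 GPa, ρ = 720.8 kg/m³
  polycarbonate: E = 2.380 GPa, ρ = 1220 kg/m³
  elm: M = 3.21×10⁻³
  concrete: M = 1.24×10⁻³
  nylon: M = 1.12×10⁻³
  polycarbonate: M = 1.09×10⁻³
  maraging steel: M = 0.717×10⁻³
Elm has the largest M.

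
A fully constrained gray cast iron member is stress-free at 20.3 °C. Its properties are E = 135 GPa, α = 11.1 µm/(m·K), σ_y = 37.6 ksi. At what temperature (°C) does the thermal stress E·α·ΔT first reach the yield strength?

193 °C

σ_y = 37.6 ksi = 259.2 MPa.
E·α·ΔT = 259.2 MPa ⇒ ΔT = 259.2 / (135.0×10³ × 11.1×10⁻⁶) = 173.0 K.
T = 20.3 + 173.0 = 193.3 °C.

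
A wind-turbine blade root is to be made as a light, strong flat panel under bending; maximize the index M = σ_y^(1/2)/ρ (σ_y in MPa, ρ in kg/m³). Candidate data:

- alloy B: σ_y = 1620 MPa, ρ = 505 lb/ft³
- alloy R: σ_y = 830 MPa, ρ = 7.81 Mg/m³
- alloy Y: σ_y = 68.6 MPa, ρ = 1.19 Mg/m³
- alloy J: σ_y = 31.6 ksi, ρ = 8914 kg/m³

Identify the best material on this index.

Convert each candidate to consistent units, then evaluate M:
  alloy B: σ_y = 1620 MPa, ρ = 8089 kg/m³
  alloy R: σ_y = 830.0 MPa, ρ = 7810 kg/m³
  alloy Y: σ_y = 68.60 MPa, ρ = 1190 kg/m³
  alloy J: σ_y = 217.9 MPa, ρ = 8914 kg/m³
  alloy Y: M = 6.96×10⁻³
  alloy B: M = 4.98×10⁻³
  alloy R: M = 3.69×10⁻³
  alloy J: M = 1.66×10⁻³
The maximum is for alloy Y.

alloy Y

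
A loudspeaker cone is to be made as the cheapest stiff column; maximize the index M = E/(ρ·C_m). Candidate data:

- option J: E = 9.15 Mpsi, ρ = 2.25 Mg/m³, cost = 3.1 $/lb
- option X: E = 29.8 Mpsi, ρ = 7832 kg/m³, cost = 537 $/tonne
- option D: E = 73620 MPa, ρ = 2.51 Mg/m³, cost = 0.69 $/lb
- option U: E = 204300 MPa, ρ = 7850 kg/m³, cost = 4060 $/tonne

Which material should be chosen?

After converting to SI:
  option J: E = 63.09 GPa, ρ = 2250 kg/m³, cost = 6.834 $/kg
  option X: E = 205.5 GPa, ρ = 7832 kg/m³, cost = 0.5370 $/kg
  option D: E = 73.62 GPa, ρ = 2510 kg/m³, cost = 1.521 $/kg
  option U: E = 204.3 GPa, ρ = 7850 kg/m³, cost = 4.060 $/kg
  option X: M = 48.9 MN·m per $
  option D: M = 19.3 MN·m per $
  option U: M = 6.41 MN·m per $
  option J: M = 4.10 MN·m per $
Option X ranks first.

option X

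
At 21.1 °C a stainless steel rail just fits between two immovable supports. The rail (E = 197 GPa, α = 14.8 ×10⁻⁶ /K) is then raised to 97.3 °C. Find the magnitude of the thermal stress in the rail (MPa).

222 MPa

ΔT = 76.20 K. Constrained thermal stress σ = E·α·ΔT = 197.0×10³ MPa × 14.8×10⁻⁶ × 76.20 = 222 MPa (compressive).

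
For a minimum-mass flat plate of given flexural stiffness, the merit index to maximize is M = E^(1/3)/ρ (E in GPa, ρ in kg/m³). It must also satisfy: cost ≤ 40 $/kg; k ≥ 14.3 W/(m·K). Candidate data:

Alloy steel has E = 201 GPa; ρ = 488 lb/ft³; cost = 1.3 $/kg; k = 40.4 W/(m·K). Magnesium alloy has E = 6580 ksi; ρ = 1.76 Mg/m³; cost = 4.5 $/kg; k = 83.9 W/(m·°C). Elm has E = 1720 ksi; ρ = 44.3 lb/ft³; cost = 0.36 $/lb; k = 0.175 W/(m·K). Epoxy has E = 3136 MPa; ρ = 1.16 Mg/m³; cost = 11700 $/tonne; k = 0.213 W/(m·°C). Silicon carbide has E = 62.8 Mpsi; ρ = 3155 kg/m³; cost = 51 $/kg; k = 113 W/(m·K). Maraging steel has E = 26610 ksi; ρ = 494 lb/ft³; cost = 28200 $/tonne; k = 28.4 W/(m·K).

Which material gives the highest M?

Screen on constraints: cost ≤ 40 $/kg; k ≥ 14.3 W/(m·K). Survivors: alloy steel, magnesium alloy, maraging steel.
After converting to SI:
  alloy steel: E = 201.0 GPa, ρ = 7817 kg/m³
  magnesium alloy: E = 45.37 GPa, ρ = 1760 kg/m³
  maraging steel: E = 183.5 GPa, ρ = 7913 kg/m³
  magnesium alloy: M = 2.03×10⁻³
  alloy steel: M = 0.749×10⁻³
  maraging steel: M = 0.718×10⁻³
Highest index: magnesium alloy.

magnesium alloy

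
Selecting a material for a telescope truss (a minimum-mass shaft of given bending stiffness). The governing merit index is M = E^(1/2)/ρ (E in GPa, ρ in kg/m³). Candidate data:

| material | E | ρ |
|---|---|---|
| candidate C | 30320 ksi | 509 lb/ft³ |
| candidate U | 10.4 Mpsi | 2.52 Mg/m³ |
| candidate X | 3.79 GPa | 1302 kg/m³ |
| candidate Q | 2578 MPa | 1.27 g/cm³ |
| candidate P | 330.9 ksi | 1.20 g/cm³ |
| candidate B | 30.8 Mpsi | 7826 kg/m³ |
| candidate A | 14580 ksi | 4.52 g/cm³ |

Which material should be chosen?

Putting every candidate on a common basis:
  candidate C: E = 209.0 GPa, ρ = 8153 kg/m³
  candidate U: E = 71.71 GPa, ρ = 2520 kg/m³
  candidate X: E = 3.790 GPa, ρ = 1302 kg/m³
  candidate Q: E = 2.578 GPa, ρ = 1270 kg/m³
  candidate P: E = 2.281 GPa, ρ = 1200 kg/m³
  candidate B: E = 212.4 GPa, ρ = 7826 kg/m³
  candidate A: E = 100.5 GPa, ρ = 4520 kg/m³
  candidate U: M = 3.36×10⁻³
  candidate A: M = 2.22×10⁻³
  candidate B: M = 1.86×10⁻³
  candidate C: M = 1.77×10⁻³
  candidate X: M = 1.50×10⁻³
  candidate Q: M = 1.26×10⁻³
  candidate P: M = 1.26×10⁻³
Candidate U has the largest M.

candidate U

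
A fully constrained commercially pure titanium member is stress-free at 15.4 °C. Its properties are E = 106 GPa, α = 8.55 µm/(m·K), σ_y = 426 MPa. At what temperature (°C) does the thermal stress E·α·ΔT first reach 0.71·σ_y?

E·α·ΔT = 302.5 MPa ⇒ ΔT = 302.5 / (106.0×10³ × 8.55×10⁻⁶) = 333.7 K.
T = 15.4 + 333.7 = 349.1 °C.

349 °C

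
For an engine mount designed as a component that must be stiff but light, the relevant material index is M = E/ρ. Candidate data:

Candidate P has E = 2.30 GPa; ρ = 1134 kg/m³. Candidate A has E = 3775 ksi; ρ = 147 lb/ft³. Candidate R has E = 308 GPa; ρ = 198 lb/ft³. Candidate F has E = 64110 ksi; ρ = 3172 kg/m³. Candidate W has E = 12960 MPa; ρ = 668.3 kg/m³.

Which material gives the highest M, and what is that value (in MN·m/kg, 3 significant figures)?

candidate F, M = 139 MN·m/kg

Normalizing units and computing the index:
  candidate P: E = 2.300 GPa, ρ = 1134 kg/m³
  candidate A: E = 26.03 GPa, ρ = 2355 kg/m³
  candidate R: E = 308.0 GPa, ρ = 3172 kg/m³
  candidate F: E = 442.0 GPa, ρ = 3172 kg/m³
  candidate W: E = 12.96 GPa, ρ = 668.3 kg/m³
  candidate F: M = 139 MN·m/kg
  candidate R: M = 97.1 MN·m/kg
  candidate W: M = 19.4 MN·m/kg
  candidate A: M = 11.1 MN·m/kg
  candidate P: M = 2.03 MN·m/kg
Candidate F has the largest M.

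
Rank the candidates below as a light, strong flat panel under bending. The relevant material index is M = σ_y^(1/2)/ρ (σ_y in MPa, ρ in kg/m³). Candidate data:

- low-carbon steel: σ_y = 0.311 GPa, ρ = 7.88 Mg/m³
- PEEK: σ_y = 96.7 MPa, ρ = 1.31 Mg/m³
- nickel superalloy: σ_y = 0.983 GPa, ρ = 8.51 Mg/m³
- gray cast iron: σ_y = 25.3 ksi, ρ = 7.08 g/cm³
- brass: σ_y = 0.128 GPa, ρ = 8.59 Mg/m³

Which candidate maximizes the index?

In SI units:
  low-carbon steel: σ_y = 311.0 MPa, ρ = 7880 kg/m³
  PEEK: σ_y = 96.70 MPa, ρ = 1310 kg/m³
  nickel superalloy: σ_y = 983.0 MPa, ρ = 8510 kg/m³
  gray cast iron: σ_y = 174.4 MPa, ρ = 7080 kg/m³
  brass: σ_y = 128.0 MPa, ρ = 8590 kg/m³
  PEEK: M = 7.51×10⁻³
  nickel superalloy: M = 3.68×10⁻³
  low-carbon steel: M = 2.24×10⁻³
  gray cast iron: M = 1.87×10⁻³
  brass: M = 1.32×10⁻³
PEEK has the largest M.

PEEK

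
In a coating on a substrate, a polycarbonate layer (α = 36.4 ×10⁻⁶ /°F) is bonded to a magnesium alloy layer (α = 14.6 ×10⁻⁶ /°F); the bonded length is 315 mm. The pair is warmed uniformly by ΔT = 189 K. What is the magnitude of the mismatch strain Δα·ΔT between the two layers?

polycarbonate: α = 36.4×10⁻⁶/°F × 9/5 = 65.5×10⁻⁶/K.
magnesium alloy: α = 14.6×10⁻⁶/°F × 9/5 = 26.3×10⁻⁶/K.
Δα = |65.5 − 26.3|×10⁻⁶/K = 39.2×10⁻⁶/K.
Mismatch strain = Δα·ΔT = 39.2×10⁻⁶ × 189.0 = 7.42×10⁻³.

7.42×10⁻³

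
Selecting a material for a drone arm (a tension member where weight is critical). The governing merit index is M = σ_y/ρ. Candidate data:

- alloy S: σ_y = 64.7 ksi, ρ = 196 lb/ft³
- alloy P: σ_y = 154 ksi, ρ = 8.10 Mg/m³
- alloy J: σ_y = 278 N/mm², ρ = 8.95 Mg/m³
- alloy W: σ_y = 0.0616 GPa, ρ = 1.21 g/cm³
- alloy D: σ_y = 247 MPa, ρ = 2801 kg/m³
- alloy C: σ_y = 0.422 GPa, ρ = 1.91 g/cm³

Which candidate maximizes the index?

alloy C

Convert each candidate to consistent units, then evaluate M:
  alloy S: σ_y = 446.1 MPa, ρ = 3140 kg/m³
  alloy P: σ_y = 1062 MPa, ρ = 8100 kg/m³
  alloy J: σ_y = 278.0 MPa, ρ = 8950 kg/m³
  alloy W: σ_y = 61.60 MPa, ρ = 1210 kg/m³
  alloy D: σ_y = 247.0 MPa, ρ = 2801 kg/m³
  alloy C: σ_y = 422.0 MPa, ρ = 1910 kg/m³
  alloy C: M = 221 kN·m/kg
  alloy S: M = 142 kN·m/kg
  alloy P: M = 131 kN·m/kg
  alloy D: M = 88.2 kN·m/kg
  alloy W: M = 50.9 kN·m/kg
  alloy J: M = 31.1 kN·m/kg
The maximum is for alloy C.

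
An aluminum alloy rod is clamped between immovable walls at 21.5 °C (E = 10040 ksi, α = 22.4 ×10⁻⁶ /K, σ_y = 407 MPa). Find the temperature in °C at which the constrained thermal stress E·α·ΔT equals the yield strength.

E = 10040 ksi = 69.22 GPa.
E·α·ΔT = 407.0 MPa ⇒ ΔT = 407.0 / (69.22×10³ × 22.4×10⁻⁶) = 262.5 K.
T = 21.5 + 262.5 = 284.0 °C.

284 °C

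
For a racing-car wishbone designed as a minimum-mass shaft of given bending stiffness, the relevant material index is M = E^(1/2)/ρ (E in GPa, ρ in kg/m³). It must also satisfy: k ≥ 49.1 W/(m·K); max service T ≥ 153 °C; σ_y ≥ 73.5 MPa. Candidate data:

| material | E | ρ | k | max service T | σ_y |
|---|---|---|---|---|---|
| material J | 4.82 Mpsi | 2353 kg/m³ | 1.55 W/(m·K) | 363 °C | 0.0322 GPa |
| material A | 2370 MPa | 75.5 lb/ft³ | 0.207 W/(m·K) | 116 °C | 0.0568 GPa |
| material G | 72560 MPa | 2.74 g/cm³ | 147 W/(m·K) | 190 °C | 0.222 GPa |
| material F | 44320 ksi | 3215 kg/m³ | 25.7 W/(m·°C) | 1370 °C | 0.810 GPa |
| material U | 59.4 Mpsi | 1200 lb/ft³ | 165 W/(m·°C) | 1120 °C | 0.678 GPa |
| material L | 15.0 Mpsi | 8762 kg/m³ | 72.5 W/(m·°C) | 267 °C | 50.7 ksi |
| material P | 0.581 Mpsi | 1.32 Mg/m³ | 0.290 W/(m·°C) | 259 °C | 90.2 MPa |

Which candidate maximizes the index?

Screen on constraints: k ≥ 49.1 W/(m·K); max service T ≥ 153 °C; σ_y ≥ 73.5 MPa. Survivors: material G, material U, material L.
Putting every candidate on a common basis:
  material G: E = 72.56 GPa, ρ = 2740 kg/m³
  material U: E = 409.5 GPa, ρ = 19220 kg/m³
  material L: E = 103.4 GPa, ρ = 8762 kg/m³
  material G: M = 3.11×10⁻³
  material L: M = 1.16×10⁻³
  material U: M = 1.05×10⁻³
Highest index: material G.

material G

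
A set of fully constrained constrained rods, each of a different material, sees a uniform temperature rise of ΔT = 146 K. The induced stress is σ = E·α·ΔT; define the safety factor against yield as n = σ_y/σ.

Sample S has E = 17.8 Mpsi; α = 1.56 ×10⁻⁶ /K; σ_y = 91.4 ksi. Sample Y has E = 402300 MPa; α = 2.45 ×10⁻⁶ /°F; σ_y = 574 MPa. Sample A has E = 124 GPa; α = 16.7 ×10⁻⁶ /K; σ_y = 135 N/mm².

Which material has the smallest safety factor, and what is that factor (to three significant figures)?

Converting E to GPa, α to ×10⁻⁶/K, σ_y to MPa, then σ and n for each:
  sample S: E = 122.7, α = 1.56, σ_y = 630.2 → σ = 28.0 MPa, n = 22.5
  sample Y: E = 402.3, α = 4.41, σ_y = 574.0 → σ = 259 MPa, n = 2.22
  sample A: E = 124.0, α = 16.7, σ_y = 135.0 → σ = 302 MPa, n = 0.447
The minimum is sample A at n = 0.447.

sample A, n = 0.447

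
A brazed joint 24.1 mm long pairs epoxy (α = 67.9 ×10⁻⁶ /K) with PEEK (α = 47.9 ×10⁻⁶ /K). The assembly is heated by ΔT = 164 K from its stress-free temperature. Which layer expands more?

epoxy

α(epoxy) = 67.9×10⁻⁶/K vs α(PEEK) = 47.9×10⁻⁶/K.
Higher α expands more for the same ΔT: epoxy.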